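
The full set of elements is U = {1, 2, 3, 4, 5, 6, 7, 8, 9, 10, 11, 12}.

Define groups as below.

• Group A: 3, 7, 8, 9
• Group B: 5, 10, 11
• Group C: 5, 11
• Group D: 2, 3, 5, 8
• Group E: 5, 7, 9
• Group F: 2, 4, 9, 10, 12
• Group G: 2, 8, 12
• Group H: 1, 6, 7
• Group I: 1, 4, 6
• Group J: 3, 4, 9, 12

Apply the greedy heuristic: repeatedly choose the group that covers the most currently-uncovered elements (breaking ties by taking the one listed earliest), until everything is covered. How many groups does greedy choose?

4

Greedy: pick F (covers 5 new) → pick A (covers 3 new) → pick B (covers 2 new) → pick H (covers 2 new). Total picks: 4.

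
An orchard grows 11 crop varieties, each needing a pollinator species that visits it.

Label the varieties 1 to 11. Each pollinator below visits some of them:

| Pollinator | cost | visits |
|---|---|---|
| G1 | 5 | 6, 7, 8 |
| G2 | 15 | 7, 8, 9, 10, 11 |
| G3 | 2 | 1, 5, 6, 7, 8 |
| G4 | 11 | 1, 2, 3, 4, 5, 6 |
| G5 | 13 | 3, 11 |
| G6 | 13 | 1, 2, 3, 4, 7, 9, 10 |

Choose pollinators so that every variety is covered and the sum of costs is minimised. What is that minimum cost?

26

G2, G4 together cover every variety (G2 ∪ G4 = {1, 2, 3, 4, 5, 6, 7, 8, 9, 10, 11}); total cost 15 + 11 = 26.
The greedy pick G3, G6, G5 costs 28; no covering selection beats 26.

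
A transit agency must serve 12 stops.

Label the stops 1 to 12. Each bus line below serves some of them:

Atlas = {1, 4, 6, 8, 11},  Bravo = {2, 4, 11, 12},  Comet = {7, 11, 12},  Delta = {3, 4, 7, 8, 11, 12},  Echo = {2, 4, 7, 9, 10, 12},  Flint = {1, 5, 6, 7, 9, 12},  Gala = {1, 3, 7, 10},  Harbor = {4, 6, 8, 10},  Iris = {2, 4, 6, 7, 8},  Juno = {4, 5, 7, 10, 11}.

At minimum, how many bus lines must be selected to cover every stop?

Take {Delta, Echo, Flint}. Their union is {1, 2, 3, 4, 5, 6, 7, 8, 9, 10, 11, 12}, which is all 12 stops.
No 2 of the 10 bus lines cover everything (all 45 combinations miss at least one stop), so 3 is optimal.

3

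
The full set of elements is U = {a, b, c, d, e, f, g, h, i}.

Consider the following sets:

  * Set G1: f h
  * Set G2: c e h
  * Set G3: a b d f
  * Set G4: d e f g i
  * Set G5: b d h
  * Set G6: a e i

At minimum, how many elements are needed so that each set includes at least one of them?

The 3 elements {b, e, f} hit every set.
No choice of 2 elements meets every set, so 3 is the minimum.

3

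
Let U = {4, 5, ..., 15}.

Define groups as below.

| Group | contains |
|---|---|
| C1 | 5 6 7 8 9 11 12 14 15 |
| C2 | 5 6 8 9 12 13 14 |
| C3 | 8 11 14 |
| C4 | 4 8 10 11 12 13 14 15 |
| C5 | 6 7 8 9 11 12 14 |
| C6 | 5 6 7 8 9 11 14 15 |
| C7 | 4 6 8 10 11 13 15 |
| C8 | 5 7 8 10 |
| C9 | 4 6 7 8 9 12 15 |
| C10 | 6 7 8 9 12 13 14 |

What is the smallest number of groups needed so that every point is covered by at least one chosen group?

Take {C4, C6}. Their union is {4, 5, 6, 7, 8, 9, 10, 11, 12, 13, 14, 15}, which is all 12 points.
No single group has all 12 points (the largest, C1, has 9), so 2 is optimal.

2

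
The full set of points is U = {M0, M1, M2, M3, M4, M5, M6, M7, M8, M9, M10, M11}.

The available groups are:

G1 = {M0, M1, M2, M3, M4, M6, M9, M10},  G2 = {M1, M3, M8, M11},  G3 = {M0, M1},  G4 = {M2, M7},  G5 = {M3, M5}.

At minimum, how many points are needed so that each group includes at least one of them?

3

Take H = {M1, M3, M7}. Each listed group contains at least one of these, so H is a hitting set of size 3.
The groups G3, G4, G5 are pairwise disjoint, so any hitting set needs a separate point for each — at least 3. Hence 3 is optimal.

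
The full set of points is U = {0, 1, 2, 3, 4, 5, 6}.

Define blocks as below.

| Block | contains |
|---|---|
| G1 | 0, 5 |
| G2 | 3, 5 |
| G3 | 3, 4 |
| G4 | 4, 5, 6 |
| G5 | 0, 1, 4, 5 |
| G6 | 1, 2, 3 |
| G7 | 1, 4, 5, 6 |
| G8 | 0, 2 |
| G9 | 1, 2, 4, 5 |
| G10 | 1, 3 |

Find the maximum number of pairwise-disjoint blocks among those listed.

3

G4, G8, G10 are pairwise disjoint (G4={4,5,6}; G8={0,2}; G10={1,3}).
Every remaining block overlaps one of these, and no 4 of the listed blocks are pairwise disjoint, so 3 is the maximum.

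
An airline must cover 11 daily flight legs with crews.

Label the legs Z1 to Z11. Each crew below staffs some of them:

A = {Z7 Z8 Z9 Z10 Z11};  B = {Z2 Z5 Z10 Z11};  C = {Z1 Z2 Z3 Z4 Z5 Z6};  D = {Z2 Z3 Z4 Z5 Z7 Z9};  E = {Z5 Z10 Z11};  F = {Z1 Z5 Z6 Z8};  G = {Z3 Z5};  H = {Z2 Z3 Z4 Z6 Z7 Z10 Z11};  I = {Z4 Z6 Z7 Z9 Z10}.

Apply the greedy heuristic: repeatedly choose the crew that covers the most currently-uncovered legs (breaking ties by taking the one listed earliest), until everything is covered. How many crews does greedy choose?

3

Greedy: pick H (covers 7 new) → pick F (covers 3 new) → pick A (covers 1 new). Total picks: 3.
(The true minimum cover uses only 2 crews, so greedy is not optimal here.)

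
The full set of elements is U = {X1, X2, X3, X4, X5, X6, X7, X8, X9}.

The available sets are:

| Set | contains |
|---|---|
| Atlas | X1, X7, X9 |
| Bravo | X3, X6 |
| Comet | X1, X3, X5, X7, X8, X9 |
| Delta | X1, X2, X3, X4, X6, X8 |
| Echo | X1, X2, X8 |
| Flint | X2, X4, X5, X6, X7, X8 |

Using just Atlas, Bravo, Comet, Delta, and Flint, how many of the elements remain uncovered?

0

Union of Atlas, Bravo, Comet, Delta, Flint = {X1, X2, X3, X4, X5, X6, X7, X8, X9} — that's every element, so 0 are uncovered.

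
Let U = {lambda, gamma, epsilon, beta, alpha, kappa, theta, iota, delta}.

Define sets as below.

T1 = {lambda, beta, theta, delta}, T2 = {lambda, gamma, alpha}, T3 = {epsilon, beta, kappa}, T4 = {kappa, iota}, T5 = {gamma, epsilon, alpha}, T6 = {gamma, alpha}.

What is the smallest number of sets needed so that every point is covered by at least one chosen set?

Take {T1, T4, T5}. Their union is {lambda, gamma, epsilon, beta, alpha, kappa, theta, iota, delta}, which is all 9 points.
Each set has at most 4 points, and 2·4 = 8 < 9 — so at least 3 sets are needed, and 3 is optimal.

3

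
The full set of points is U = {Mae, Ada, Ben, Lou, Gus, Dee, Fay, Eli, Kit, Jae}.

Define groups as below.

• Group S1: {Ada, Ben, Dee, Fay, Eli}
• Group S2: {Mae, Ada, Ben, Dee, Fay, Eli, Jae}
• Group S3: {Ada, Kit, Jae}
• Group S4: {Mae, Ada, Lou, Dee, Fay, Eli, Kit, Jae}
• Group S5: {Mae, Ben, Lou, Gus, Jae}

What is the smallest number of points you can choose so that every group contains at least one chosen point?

2

Take H = {Eli, Jae}. Each listed group contains at least one of these, so H is a hitting set of size 2.
No single point lies in every group, so at least 2 are needed and 2 is optimal.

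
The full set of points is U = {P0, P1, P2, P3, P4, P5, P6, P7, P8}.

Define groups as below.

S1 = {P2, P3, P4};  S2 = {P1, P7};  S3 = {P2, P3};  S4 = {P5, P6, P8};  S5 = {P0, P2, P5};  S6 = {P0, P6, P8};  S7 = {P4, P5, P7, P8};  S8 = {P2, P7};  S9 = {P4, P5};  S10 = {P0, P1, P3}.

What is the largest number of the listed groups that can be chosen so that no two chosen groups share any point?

4

S2, S3, S6, S9 are pairwise disjoint (S2={P1,P7}; S3={P2,P3}; S6={P0,P6,P8}; S9={P4,P5}).
Every remaining group overlaps one of these, and no 5 of the listed groups are pairwise disjoint, so 4 is the maximum.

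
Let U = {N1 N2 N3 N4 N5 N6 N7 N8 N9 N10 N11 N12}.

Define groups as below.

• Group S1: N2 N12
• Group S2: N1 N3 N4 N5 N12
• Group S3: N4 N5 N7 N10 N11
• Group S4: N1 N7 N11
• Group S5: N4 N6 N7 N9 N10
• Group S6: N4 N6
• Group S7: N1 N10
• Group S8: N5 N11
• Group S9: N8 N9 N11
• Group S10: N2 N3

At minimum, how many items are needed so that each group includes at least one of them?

Take H = {N1, N2, N6, N11}. Each listed group contains at least one of these, so H is a hitting set of size 4.
The groups S1, S6, S7, S9 are pairwise disjoint, so any hitting set needs a separate item for each — at least 4. Hence 4 is optimal.

4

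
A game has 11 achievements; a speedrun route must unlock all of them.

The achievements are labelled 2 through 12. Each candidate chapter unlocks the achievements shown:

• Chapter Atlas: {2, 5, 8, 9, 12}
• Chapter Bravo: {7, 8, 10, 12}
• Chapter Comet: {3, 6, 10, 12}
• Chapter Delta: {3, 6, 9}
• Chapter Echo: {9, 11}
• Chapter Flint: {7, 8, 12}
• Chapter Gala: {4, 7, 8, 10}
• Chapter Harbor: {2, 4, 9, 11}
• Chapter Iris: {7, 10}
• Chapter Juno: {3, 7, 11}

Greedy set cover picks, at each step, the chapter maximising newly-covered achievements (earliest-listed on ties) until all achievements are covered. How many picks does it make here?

Greedy: pick Atlas (covers 5 new) → pick Comet (covers 3 new) → pick Gala (covers 2 new) → pick Echo (covers 1 new). Total picks: 4.

4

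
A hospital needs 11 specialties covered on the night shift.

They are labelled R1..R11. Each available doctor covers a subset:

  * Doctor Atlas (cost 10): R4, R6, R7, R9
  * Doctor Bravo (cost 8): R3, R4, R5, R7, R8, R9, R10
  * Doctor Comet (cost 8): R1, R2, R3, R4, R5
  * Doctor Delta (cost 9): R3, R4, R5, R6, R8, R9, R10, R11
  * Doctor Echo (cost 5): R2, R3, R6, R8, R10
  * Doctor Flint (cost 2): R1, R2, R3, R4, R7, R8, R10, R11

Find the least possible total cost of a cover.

11

Delta, Flint together cover every specialty (Delta ∪ Flint = {R1, R2, R3, R4, R5, R6, R7, R8, R9, R10, R11}); total cost 9 + 2 = 11.
No covering selection has total cost below 11.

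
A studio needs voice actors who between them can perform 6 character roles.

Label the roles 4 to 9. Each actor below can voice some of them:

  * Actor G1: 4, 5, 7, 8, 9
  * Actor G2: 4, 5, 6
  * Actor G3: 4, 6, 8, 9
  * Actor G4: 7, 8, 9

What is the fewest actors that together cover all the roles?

2

Take {G1, G3}. Their union is {4, 5, 6, 7, 8, 9}, which is all 6 roles.
No single actor has all 6 roles (the largest, G1, has 5), so 2 is optimal.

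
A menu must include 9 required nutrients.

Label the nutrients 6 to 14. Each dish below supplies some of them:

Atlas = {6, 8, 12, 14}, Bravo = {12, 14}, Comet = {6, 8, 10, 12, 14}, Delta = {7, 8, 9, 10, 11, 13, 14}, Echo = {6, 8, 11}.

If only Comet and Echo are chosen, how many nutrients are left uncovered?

Union of Comet, Echo = {6, 8, 10, 11, 12, 14}.
Not covered: 7, 9, 13 — 3 nutrients.

3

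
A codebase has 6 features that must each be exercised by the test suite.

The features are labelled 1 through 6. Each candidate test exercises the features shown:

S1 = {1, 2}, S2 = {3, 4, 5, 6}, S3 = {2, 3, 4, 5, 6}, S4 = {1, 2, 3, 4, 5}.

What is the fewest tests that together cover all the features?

2

S3 and S4 together: S3 ∪ S4 = {1, 2, 3, 4, 5, 6} — every feature is covered.
No single test has all 6 features (the largest, S3, has 5), so 2 is optimal.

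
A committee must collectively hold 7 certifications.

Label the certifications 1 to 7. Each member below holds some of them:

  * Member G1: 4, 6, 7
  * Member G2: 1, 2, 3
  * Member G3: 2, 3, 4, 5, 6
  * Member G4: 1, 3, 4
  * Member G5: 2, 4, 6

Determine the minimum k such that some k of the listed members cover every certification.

G1 and G3 and G4 together: G1 ∪ G3 ∪ G4 = {1, 2, 3, 4, 5, 6, 7} — every certification is covered.
Only G3 contains 5, so G3 is forced; the remaining 2 certifications need at least 2 more members (each remaining member adds at most 1) — so at least 3 members are needed, and 3 is optimal.

3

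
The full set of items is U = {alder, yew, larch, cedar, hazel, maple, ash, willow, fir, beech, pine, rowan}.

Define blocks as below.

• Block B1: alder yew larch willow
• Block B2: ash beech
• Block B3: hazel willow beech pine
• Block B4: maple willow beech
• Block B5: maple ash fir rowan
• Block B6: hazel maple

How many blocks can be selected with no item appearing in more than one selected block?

B1, B2, B6 are pairwise disjoint (B1={alder,yew,larch,willow}; B2={ash,beech}; B6={hazel,maple}).
Every remaining block overlaps one of these, and no 4 of the listed blocks are pairwise disjoint, so 3 is the maximum.

3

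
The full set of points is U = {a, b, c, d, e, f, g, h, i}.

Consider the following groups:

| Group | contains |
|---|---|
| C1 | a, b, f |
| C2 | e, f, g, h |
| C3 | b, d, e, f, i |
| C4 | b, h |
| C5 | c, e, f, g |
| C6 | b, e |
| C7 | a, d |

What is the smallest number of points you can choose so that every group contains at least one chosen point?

The 3 points {a, b, g} hit every group.
The groups C4, C5, C7 are pairwise disjoint, so any hitting set needs a separate point for each — at least 3. Hence 3 is optimal.

3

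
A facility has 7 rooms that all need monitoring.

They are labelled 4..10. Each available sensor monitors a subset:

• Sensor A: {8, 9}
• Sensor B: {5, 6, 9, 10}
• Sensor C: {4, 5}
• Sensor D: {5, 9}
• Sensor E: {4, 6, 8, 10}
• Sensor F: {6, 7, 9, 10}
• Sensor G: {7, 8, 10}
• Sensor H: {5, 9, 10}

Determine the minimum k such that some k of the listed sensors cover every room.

3

B and E and G together: B ∪ E ∪ G = {4, 5, 6, 7, 8, 9, 10} — every room is covered.
No 2 of the 8 sensors cover everything (all 28 combinations miss at least one room), so 3 is optimal.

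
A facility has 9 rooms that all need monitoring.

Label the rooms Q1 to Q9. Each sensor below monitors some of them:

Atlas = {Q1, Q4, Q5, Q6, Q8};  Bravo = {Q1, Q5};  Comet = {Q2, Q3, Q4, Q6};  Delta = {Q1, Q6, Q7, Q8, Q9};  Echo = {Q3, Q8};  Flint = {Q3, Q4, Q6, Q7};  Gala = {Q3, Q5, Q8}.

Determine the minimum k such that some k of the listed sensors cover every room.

Take {Atlas, Comet, Delta}. Their union is {Q1, Q2, Q3, Q4, Q5, Q6, Q7, Q8, Q9}, which is all 9 rooms.
Only Comet contains Q2, so Comet is forced; the remaining 5 rooms need at least 2 more sensors (each remaining sensor adds at most 4) — so at least 3 sensors are needed, and 3 is optimal.

3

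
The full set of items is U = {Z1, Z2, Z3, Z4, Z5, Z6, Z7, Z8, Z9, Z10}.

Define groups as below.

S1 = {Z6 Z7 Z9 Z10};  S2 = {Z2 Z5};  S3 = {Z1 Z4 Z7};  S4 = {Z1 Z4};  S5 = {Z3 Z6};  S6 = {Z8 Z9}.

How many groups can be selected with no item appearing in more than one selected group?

S2, S4, S5, S6 are pairwise disjoint (S2={Z2,Z5}; S4={Z1,Z4}; S5={Z3,Z6}; S6={Z8,Z9}).
Every remaining group overlaps one of these, and no 5 of the listed groups are pairwise disjoint, so 4 is the maximum.

4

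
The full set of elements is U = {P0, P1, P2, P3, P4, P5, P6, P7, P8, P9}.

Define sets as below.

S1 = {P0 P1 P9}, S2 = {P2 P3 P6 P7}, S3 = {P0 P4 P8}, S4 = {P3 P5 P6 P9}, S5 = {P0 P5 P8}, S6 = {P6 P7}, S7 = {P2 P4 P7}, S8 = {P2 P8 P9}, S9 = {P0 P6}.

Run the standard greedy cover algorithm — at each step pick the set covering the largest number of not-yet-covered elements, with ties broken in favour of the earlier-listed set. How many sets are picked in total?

Greedy: pick S2 (covers 4 new) → pick S1 (covers 3 new) → pick S3 (covers 2 new) → pick S4 (covers 1 new). Total picks: 4.

4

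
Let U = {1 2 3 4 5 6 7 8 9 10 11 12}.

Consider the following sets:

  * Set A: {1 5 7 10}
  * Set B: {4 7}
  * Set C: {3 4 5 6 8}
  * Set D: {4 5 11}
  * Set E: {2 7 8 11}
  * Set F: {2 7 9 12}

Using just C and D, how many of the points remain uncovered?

Union of C, D = {3, 4, 5, 6, 8, 11}.
Not covered: 1, 2, 7, 9, 10, 12 — 6 points.

6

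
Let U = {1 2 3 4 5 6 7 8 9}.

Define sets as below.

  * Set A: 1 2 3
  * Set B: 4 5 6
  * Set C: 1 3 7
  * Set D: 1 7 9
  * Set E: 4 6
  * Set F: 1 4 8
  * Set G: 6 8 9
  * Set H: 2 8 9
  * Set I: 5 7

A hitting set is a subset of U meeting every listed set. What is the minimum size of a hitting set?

4

Take T = {1, 4, 5, 8}. Each listed set contains at least one of these, so T is a hitting set of size 4.
No choice of 3 items meets every set, so 4 is the minimum.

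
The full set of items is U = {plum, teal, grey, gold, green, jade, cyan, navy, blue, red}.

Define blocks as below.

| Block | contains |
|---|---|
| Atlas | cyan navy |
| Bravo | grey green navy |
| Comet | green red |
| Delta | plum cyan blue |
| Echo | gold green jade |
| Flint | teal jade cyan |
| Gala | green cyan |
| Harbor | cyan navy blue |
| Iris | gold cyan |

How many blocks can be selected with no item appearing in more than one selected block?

2

Bravo, Iris are pairwise disjoint (Bravo={grey,green,navy}; Iris={gold,cyan}).
Every remaining block overlaps one of these, and no 3 of the listed blocks are pairwise disjoint, so 2 is the maximum.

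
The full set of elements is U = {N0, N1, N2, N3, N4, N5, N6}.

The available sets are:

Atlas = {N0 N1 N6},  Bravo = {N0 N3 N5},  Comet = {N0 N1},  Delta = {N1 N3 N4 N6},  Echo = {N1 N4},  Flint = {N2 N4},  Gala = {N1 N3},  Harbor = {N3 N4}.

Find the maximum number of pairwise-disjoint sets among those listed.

2

Bravo, Echo are pairwise disjoint (Bravo={N0,N3,N5}; Echo={N1,N4}).
Every remaining set overlaps one of these, and no 3 of the listed sets are pairwise disjoint, so 2 is the maximum.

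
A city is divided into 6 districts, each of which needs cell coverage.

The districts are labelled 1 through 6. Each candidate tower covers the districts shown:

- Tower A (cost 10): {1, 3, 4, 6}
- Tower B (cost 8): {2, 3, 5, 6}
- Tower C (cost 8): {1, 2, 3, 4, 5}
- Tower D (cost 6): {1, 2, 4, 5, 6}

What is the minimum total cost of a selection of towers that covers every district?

14

C, D together cover every district (C ∪ D = {1, 2, 3, 4, 5, 6}); total cost 8 + 6 = 14.
No covering selection has total cost below 14.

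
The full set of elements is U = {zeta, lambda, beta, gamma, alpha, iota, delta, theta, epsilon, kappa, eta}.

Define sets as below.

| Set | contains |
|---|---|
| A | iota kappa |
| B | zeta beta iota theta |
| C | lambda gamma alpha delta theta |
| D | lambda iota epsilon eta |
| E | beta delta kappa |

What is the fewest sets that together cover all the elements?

Take {A, B, C, D}. Their union is {zeta, lambda, beta, gamma, alpha, iota, delta, theta, epsilon, kappa, eta}, which is all 11 elements.
No 3 of the 5 sets cover everything (all 10 combinations miss at least one element), so 4 is optimal.

4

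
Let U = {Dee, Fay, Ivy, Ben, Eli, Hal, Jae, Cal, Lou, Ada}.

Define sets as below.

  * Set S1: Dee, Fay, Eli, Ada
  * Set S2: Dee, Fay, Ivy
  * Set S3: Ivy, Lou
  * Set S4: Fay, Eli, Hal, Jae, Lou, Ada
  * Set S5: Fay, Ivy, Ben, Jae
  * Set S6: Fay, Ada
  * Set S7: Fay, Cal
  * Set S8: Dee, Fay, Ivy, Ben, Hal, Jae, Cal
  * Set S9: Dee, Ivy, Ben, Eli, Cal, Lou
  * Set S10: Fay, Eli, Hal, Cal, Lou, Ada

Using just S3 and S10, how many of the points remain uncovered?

3

Union of S3, S10 = {Fay, Ivy, Eli, Hal, Cal, Lou, Ada}.
Not covered: Dee, Ben, Jae — 3 points.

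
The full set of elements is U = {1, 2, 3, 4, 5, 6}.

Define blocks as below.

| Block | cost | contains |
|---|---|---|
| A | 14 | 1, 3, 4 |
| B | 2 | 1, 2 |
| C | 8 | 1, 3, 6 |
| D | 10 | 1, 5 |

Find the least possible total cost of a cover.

A, B, C, D together cover every element (A ∪ B ∪ C ∪ D = {1, 2, 3, 4, 5, 6}); total cost 14 + 2 + 8 + 10 = 34.
No covering selection has total cost below 34.

34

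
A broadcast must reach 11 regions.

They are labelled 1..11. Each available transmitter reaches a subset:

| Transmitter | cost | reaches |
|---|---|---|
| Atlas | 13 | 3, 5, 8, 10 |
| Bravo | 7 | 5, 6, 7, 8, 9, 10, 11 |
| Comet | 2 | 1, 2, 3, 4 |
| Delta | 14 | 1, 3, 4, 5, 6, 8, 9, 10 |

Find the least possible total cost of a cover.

9

Bravo, Comet together cover every region (Bravo ∪ Comet = {1, 2, 3, 4, 5, 6, 7, 8, 9, 10, 11}); total cost 7 + 2 = 9.
No covering selection has total cost below 9.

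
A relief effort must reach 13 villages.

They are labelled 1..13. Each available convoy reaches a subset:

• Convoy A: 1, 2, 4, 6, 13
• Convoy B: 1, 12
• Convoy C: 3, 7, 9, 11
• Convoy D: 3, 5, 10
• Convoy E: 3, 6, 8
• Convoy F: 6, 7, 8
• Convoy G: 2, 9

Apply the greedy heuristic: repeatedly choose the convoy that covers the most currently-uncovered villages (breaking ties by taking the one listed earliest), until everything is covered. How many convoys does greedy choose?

5

Greedy: pick A (covers 5 new) → pick C (covers 4 new) → pick D (covers 2 new) → pick B (covers 1 new) → pick E (covers 1 new). Total picks: 5.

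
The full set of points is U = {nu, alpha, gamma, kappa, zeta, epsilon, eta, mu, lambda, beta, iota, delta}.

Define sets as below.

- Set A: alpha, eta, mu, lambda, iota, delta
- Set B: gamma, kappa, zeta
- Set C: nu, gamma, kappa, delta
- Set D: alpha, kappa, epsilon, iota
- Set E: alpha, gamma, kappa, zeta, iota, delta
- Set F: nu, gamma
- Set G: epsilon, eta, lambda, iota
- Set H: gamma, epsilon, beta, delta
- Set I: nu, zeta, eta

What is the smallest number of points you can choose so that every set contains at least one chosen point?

3

The 3 points {alpha, gamma, eta} hit every set.
No choice of 2 points meets every set, so 3 is the minimum.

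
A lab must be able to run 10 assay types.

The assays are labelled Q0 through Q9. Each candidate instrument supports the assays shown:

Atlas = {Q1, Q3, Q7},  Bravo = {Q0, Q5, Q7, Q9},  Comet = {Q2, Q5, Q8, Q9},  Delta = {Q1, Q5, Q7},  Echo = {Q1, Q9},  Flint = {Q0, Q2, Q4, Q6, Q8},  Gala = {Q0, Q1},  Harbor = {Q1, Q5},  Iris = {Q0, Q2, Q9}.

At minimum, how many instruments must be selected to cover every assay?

Atlas and Comet and Flint together: Atlas ∪ Comet ∪ Flint = {Q0, Q1, Q2, Q3, Q4, Q5, Q6, Q7, Q8, Q9} — every assay is covered.
Only Atlas contains Q3, so Atlas is forced; the remaining 7 assays need at least 2 more instruments (each remaining instrument adds at most 5) — so at least 3 instruments are needed, and 3 is optimal.

3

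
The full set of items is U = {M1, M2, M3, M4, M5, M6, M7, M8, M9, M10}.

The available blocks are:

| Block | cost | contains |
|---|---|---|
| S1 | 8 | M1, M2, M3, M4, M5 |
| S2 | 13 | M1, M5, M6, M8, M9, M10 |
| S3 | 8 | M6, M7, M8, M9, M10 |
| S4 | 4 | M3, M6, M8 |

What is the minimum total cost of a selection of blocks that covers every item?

S1, S3 together cover every item (S1 ∪ S3 = {M1, M2, M3, M4, M5, M6, M7, M8, M9, M10}); total cost 8 + 8 = 16.
The greedy pick S4, S1, S3 costs 20; no covering selection beats 16.

16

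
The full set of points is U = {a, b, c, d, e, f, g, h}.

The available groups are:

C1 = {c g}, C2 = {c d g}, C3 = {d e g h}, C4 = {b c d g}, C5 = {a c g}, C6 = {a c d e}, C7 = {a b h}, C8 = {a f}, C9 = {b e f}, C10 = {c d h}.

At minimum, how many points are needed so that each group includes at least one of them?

3

Take T = {a, c, e}. Each listed group contains at least one of these, so T is a hitting set of size 3.
No choice of 2 points meets every group, so 3 is the minimum.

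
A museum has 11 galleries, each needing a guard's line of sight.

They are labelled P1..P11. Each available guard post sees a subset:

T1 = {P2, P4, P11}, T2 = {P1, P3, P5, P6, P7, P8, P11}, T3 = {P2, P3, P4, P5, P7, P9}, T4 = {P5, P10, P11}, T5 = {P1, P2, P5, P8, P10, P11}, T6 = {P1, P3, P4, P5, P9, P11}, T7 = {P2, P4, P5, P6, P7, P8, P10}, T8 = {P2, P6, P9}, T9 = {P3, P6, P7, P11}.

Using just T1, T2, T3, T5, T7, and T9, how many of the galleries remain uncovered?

0

Union of T1, T2, T3, T5, T7, T9 = {P1, P2, P3, P4, P5, P6, P7, P8, P9, P10, P11} — that's every gallery, so 0 are uncovered.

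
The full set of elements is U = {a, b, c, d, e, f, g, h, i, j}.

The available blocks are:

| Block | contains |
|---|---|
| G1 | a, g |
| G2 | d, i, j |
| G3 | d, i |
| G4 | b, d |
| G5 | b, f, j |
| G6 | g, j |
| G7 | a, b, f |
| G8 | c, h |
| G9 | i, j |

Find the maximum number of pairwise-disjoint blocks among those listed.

4

G1, G4, G8, G9 are pairwise disjoint (G1={a,g}; G4={b,d}; G8={c,h}; G9={i,j}).
Every remaining block overlaps one of these, and no 5 of the listed blocks are pairwise disjoint, so 4 is the maximum.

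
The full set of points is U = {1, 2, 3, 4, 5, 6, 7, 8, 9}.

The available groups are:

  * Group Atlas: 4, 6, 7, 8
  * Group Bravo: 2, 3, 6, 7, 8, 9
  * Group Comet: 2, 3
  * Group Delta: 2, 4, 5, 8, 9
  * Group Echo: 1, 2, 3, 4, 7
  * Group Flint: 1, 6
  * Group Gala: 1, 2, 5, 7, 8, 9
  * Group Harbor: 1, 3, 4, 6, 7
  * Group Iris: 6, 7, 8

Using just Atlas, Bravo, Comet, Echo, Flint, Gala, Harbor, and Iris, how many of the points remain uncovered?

Union of Atlas, Bravo, Comet, Echo, Flint, Gala, Harbor, Iris = {1, 2, 3, 4, 5, 6, 7, 8, 9} — that's every point, so 0 are uncovered.

0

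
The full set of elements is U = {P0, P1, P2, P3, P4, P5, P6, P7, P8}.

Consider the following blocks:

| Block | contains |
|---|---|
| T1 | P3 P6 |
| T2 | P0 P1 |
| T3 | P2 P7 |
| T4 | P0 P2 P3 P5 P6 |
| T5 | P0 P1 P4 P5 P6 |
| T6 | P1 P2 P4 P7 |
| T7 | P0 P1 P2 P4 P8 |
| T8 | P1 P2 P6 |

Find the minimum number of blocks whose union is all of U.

T3, T4, and T7 cover everything between them: the union {P0, P1, P2, P3, P4, P5, P6, P7, P8} is all of U.
Only T7 contains P8, so T7 is forced; the remaining 4 elements need at least 2 more blocks (each remaining block adds at most 3) — so at least 3 blocks are needed, and 3 is optimal.

3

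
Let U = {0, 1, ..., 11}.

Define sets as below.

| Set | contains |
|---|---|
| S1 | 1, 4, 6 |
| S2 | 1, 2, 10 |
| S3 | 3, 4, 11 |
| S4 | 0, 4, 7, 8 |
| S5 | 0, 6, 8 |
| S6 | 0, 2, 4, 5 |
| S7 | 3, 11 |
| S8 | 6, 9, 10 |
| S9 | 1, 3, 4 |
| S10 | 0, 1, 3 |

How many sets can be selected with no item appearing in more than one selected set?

3

S4, S7, S8 are pairwise disjoint (S4={0,4,7,8}; S7={3,11}; S8={6,9,10}).
Every remaining set overlaps one of these, and no 4 of the listed sets are pairwise disjoint, so 3 is the maximum.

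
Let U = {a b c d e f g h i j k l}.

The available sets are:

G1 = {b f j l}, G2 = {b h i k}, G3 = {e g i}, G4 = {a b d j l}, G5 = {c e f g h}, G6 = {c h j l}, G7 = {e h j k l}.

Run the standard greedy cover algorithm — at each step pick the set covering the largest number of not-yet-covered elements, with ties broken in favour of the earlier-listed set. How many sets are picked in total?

Greedy: pick G4 (covers 5 new) → pick G5 (covers 5 new) → pick G2 (covers 2 new). Total picks: 3.

3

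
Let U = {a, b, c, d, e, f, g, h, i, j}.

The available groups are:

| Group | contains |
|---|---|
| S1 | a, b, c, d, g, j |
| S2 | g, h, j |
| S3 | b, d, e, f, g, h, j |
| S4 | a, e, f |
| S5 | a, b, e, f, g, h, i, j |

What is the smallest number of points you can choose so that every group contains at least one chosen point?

T = {a, g} meets every group (each contains at least one member of T), and |T| = 2.
The groups S2, S4 are pairwise disjoint, so any hitting set needs a separate point for each — at least 2. Hence 2 is optimal.

2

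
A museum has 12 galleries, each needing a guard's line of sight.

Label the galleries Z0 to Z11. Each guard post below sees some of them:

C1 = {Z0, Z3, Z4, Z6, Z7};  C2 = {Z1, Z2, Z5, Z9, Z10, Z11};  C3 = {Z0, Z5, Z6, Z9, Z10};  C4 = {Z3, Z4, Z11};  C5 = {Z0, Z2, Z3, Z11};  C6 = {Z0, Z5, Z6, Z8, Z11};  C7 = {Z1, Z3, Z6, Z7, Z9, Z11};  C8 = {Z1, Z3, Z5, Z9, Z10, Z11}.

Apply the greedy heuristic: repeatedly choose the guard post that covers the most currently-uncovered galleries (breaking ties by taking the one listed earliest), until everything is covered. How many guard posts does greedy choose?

Greedy: pick C2 (covers 6 new) → pick C1 (covers 5 new) → pick C6 (covers 1 new). Total picks: 3.

3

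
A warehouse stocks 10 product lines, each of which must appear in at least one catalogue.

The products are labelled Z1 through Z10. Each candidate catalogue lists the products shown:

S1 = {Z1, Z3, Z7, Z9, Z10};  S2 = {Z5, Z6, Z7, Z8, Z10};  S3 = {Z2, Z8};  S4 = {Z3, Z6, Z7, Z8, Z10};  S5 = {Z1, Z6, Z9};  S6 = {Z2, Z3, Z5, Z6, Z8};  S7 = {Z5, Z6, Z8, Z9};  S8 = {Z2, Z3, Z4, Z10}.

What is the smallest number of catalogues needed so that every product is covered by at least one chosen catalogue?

3

Take {S1, S6, S8}. Their union is {Z1, Z2, Z3, Z4, Z5, Z6, Z7, Z8, Z9, Z10}, which is all 10 products.
Only S8 contains Z4, so S8 is forced; the remaining 6 products need at least 2 more catalogues (each remaining catalogue adds at most 4) — so at least 3 catalogues are needed, and 3 is optimal.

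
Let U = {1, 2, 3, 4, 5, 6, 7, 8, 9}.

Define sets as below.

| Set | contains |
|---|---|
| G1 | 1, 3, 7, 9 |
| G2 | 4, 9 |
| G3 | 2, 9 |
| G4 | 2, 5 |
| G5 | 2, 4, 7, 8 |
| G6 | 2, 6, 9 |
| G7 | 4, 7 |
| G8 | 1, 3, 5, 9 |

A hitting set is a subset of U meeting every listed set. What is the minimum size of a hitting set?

Take H = {1, 2, 4}. Each listed set contains at least one of these, so H is a hitting set of size 3.
No choice of 2 elements meets every set, so 3 is the minimum.

3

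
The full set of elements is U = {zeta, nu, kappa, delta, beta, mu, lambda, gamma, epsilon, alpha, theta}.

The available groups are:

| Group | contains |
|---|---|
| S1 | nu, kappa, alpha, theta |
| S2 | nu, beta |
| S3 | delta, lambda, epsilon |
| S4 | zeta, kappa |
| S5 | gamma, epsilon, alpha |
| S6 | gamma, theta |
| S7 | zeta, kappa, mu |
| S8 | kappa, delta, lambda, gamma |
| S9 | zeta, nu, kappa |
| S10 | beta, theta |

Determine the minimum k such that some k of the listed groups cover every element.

S5 and S7 and S8 and S9 and S10 together: S5 ∪ S7 ∪ S8 ∪ S9 ∪ S10 = {zeta, nu, kappa, delta, beta, mu, lambda, gamma, epsilon, alpha, theta} — every element is covered.
No 4 of the 10 groups cover everything (all 210 combinations miss at least one element), so 5 is optimal.

5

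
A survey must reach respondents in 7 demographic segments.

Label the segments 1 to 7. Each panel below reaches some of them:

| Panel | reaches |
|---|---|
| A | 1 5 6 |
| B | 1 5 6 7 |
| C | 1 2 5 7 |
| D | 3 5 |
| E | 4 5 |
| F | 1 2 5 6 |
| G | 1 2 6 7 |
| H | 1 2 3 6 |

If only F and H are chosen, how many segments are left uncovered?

2

Union of F, H = {1, 2, 3, 5, 6}.
Not covered: 4, 7 — 2 segments.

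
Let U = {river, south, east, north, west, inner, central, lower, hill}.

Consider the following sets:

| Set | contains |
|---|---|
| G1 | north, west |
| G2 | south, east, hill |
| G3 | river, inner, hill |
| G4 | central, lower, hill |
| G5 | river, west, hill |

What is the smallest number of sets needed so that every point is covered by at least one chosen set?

G1 and G2 and G3 and G4 together: G1 ∪ G2 ∪ G3 ∪ G4 = {river, south, east, north, west, inner, central, lower, hill} — every point is covered.
Only G2 contains south, so G2 is forced; the remaining 6 points need at least 3 more sets (each remaining set adds at most 2) — so at least 4 sets are needed, and 4 is optimal.

4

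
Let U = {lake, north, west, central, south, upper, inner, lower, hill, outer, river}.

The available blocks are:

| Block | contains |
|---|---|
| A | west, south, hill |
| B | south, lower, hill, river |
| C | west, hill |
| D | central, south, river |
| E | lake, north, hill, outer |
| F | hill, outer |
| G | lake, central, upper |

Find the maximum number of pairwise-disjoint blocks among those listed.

2

C, D are pairwise disjoint (C={west,hill}; D={central,south,river}).
Every remaining block overlaps one of these, and no 3 of the listed blocks are pairwise disjoint, so 2 is the maximum.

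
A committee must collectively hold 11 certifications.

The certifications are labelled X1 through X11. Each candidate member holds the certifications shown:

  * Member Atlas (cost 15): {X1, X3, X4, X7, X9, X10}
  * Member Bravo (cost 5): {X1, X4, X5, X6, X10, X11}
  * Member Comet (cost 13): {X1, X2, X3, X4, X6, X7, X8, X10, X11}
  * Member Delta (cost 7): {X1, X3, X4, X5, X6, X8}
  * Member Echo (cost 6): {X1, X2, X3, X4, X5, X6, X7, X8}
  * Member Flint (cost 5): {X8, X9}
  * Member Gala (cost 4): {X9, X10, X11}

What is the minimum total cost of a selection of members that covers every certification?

Echo, Gala together cover every certification (Echo ∪ Gala = {X1, X2, X3, X4, X5, X6, X7, X8, X9, X10, X11}); total cost 6 + 4 = 10.
No covering selection has total cost below 10.

10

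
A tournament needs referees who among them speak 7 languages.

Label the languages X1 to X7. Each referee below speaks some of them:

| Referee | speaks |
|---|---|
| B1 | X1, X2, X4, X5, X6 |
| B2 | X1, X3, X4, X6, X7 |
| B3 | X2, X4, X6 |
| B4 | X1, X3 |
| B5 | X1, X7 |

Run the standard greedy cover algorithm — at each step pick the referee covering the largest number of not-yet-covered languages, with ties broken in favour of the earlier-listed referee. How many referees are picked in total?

Greedy: pick B1 (covers 5 new) → pick B2 (covers 2 new). Total picks: 2.

2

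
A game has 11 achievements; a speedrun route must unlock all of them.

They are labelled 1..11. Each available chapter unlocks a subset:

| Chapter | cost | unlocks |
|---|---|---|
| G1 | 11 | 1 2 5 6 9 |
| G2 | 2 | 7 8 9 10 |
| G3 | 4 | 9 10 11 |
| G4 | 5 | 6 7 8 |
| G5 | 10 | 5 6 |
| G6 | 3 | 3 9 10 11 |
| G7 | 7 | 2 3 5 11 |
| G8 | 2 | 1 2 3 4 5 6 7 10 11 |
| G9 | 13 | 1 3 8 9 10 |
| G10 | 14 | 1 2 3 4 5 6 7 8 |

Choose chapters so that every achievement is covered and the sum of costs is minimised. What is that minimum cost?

4

G2, G8 together cover every achievement (G2 ∪ G8 = {1, 2, 3, 4, 5, 6, 7, 8, 9, 10, 11}); total cost 2 + 2 = 4.
No covering selection has total cost below 4.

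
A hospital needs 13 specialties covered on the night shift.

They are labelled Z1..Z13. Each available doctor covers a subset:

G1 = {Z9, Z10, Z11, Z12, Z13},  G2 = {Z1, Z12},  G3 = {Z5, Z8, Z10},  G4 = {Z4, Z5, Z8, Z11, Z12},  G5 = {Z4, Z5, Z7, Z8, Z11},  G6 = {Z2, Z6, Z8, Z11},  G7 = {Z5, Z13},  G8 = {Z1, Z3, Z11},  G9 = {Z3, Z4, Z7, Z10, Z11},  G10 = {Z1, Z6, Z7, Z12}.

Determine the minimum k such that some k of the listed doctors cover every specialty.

Take {G1, G5, G6, G8}. Their union is {Z1, Z2, Z3, Z4, Z5, Z6, Z7, Z8, Z9, Z10, Z11, Z12, Z13}, which is all 13 specialties.
Only G6 contains Z2, so G6 is forced; the remaining 9 specialties need at least 3 more doctors (each remaining doctor adds at most 4) — so at least 4 doctors are needed, and 4 is optimal.

4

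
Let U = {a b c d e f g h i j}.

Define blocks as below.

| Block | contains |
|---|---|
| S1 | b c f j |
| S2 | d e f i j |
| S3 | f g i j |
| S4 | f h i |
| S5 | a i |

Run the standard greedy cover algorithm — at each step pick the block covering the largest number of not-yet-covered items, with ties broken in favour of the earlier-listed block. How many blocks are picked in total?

5

Greedy: pick S2 (covers 5 new) → pick S1 (covers 2 new) → pick S3 (covers 1 new) → pick S4 (covers 1 new) → pick S5 (covers 1 new). Total picks: 5.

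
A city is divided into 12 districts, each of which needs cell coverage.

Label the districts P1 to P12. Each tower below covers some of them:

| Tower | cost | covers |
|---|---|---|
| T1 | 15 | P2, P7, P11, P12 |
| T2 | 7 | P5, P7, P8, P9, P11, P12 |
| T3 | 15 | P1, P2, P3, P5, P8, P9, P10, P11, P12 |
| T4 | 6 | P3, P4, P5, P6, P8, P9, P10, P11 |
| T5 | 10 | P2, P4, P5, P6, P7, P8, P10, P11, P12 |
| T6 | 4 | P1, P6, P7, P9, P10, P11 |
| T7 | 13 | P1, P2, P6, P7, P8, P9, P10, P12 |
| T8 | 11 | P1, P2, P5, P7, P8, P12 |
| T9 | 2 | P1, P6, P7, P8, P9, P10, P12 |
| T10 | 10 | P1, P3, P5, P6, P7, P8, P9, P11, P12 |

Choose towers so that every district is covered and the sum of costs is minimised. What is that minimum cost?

17

T4, T8 together cover every district (T4 ∪ T8 = {P1, P2, P3, P4, P5, P6, P7, P8, P9, P10, P11, P12}); total cost 6 + 11 = 17.
The greedy pick T9, T4, T5 costs 18; no covering selection beats 17.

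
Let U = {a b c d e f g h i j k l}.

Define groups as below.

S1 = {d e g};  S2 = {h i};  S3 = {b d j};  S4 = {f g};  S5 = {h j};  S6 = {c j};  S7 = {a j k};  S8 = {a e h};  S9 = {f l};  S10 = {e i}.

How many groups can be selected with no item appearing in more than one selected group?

4

S1, S2, S7, S9 are pairwise disjoint (S1={d,e,g}; S2={h,i}; S7={a,j,k}; S9={f,l}).
Every remaining group overlaps one of these, and no 5 of the listed groups are pairwise disjoint, so 4 is the maximum.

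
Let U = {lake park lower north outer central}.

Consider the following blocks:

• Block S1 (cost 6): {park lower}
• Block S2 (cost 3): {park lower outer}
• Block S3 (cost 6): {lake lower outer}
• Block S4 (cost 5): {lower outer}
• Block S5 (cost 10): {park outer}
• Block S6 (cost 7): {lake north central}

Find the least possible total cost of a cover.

10

S2, S6 together cover every point (S2 ∪ S6 = {lake, park, lower, north, outer, central}); total cost 3 + 7 = 10.
No covering selection has total cost below 10.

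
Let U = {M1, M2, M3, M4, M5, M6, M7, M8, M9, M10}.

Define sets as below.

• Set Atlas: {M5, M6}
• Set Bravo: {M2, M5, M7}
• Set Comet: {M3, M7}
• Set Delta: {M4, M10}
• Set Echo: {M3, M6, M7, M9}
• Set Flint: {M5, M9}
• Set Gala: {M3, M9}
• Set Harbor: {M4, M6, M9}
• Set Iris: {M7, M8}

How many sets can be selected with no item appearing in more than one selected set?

Atlas, Delta, Gala, Iris are pairwise disjoint (Atlas={M5,M6}; Delta={M4,M10}; Gala={M3,M9}; Iris={M7,M8}).
Every remaining set overlaps one of these, and no 5 of the listed sets are pairwise disjoint, so 4 is the maximum.

4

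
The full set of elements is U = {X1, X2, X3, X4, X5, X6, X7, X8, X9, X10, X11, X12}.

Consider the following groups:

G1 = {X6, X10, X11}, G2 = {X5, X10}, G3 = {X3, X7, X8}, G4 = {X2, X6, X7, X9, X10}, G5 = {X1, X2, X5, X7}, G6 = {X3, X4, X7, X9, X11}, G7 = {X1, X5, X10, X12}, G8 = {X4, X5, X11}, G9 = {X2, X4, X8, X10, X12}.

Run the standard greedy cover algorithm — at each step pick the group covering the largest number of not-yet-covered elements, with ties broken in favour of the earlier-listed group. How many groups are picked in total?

Greedy: pick G4 (covers 5 new) → pick G6 (covers 3 new) → pick G7 (covers 3 new) → pick G3 (covers 1 new). Total picks: 4.

4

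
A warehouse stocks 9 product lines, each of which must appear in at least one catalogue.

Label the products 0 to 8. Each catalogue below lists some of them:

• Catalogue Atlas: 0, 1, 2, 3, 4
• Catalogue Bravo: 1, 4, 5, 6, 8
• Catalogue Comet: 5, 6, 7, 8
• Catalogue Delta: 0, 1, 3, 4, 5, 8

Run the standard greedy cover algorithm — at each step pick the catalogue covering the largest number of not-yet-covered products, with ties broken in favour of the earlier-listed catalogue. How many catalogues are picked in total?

3

Greedy: pick Delta (covers 6 new) → pick Comet (covers 2 new) → pick Atlas (covers 1 new). Total picks: 3.
(The true minimum cover uses only 2 catalogues, so greedy is not optimal here.)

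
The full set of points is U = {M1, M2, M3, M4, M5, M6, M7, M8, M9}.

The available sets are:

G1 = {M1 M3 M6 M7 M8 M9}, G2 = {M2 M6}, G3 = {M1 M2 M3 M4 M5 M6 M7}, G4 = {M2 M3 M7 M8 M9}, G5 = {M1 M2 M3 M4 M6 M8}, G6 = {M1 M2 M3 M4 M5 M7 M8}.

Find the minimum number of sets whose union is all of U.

2

G3 and G4 together: G3 ∪ G4 = {M1, M2, M3, M4, M5, M6, M7, M8, M9} — every point is covered.
No single set has all 9 points (the largest, G3, has 7), so 2 is optimal.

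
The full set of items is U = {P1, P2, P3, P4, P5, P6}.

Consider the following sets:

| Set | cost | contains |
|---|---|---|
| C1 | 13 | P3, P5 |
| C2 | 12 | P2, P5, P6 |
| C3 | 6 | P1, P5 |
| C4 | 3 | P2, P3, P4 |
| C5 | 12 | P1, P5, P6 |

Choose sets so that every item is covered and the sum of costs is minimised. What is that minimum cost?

C4, C5 together cover every item (C4 ∪ C5 = {P1, P2, P3, P4, P5, P6}); total cost 3 + 12 = 15.
The greedy pick C4, C3, C2 costs 21; no covering selection beats 15.

15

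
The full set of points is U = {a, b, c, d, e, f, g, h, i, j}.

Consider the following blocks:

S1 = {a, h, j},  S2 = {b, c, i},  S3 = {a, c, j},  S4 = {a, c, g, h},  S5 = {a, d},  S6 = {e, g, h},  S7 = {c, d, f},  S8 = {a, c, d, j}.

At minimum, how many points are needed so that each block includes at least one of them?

3

Take T = {a, c, e}. Each listed block contains at least one of these, so T is a hitting set of size 3.
The blocks S2, S5, S6 are pairwise disjoint, so any hitting set needs a separate point for each — at least 3. Hence 3 is optimal.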